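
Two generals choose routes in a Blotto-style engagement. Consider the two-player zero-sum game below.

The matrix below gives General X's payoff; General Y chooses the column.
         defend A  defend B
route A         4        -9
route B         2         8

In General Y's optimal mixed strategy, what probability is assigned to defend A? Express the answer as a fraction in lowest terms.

17/19

Row minima are -9 and 2, so General X's maximin is 2; column maxima are 4 and 8, so General Y's minimax is 4. These differ, so the equilibrium is in mixed strategies.
Let General Y play defend A with probability q. General X is indifferent when 4q − 9(1−q) = 2q + 8(1−q), giving q = 17/19.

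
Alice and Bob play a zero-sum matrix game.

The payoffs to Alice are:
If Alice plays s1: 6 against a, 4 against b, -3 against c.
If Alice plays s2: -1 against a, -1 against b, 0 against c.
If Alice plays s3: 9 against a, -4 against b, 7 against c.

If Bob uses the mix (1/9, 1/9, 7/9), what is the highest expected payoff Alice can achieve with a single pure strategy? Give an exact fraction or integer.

s1: (6)·(1/9) + (4)·(1/9) + (-3)·(7/9) = -11/9.
s2: (-1)·(1/9) + (-1)·(1/9) + (0)·(7/9) = -2/9.
s3: (9)·(1/9) + (-4)·(1/9) + (7)·(7/9) = 6.
The best pure response is s3 with expected payoff 6.

6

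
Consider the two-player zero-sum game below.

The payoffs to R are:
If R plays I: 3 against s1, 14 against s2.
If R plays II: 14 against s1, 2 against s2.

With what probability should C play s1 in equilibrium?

12/23

Row minima are 3 and 2, so R's maximin is 3; column maxima are 14 and 14, so C's minimax is 14. These differ, so the equilibrium is in mixed strategies.
Let C play s1 with probability q. R is indifferent when 3q + 14(1−q) = 14q + 2(1−q), giving q = 12/23.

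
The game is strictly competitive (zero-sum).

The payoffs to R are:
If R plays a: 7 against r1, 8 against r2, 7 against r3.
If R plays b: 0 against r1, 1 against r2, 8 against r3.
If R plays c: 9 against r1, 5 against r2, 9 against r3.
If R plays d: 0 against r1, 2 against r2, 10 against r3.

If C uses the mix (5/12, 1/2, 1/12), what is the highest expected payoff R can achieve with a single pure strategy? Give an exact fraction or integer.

15/2

a: (7)·(5/12) + (8)·(1/2) + (7)·(1/12) = 15/2.
b: (0)·(5/12) + (1)·(1/2) + (8)·(1/12) = 7/6.
c: (9)·(5/12) + (5)·(1/2) + (9)·(1/12) = 7.
d: (0)·(5/12) + (2)·(1/2) + (10)·(1/12) = 11/6.
The best pure response is a with expected payoff 15/2.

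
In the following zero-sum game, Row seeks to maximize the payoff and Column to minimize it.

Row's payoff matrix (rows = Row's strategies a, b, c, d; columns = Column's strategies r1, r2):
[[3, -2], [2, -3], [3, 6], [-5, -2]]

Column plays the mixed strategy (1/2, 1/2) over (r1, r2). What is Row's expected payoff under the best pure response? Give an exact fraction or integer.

9/2

a: (3)·(1/2) + (-2)·(1/2) = 1/2.
b: (2)·(1/2) + (-3)·(1/2) = -1/2.
c: (3)·(1/2) + (6)·(1/2) = 9/2.
d: (-5)·(1/2) + (-2)·(1/2) = -7/2.
The best pure response is c with expected payoff 9/2.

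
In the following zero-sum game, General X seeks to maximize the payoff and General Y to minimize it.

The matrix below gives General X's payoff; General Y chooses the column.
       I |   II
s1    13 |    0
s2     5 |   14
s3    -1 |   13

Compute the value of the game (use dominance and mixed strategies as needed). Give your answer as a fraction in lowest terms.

Row s3 is strictly dominated by row s2, so General X never plays it.
The remaining 2×2 game on (s1, s2) × (I, II) has no saddle point. Let General X play s1 with probability p; indifference gives 13p + 5(1−p) = 14(1−p), so p = 9/22.
Similarly General Y's optimal q on I is 7/11, and the value is 13·(7/11) + (0)·(4/11) = 91/11.

91/11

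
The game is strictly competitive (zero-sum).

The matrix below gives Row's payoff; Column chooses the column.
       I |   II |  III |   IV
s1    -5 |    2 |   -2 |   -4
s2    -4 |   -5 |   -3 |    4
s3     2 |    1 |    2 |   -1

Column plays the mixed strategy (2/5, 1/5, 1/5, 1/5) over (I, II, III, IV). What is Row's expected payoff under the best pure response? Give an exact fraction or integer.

6/5

s1: (-5)·(2/5) + (2)·(1/5) + (-2)·(1/5) + (-4)·(1/5) = -14/5.
s2: (-4)·(2/5) + (-5)·(1/5) + (-3)·(1/5) + (4)·(1/5) = -12/5.
s3: (2)·(2/5) + (1)·(1/5) + (2)·(1/5) + (-1)·(1/5) = 6/5.
The best pure response is s3 with expected payoff 6/5.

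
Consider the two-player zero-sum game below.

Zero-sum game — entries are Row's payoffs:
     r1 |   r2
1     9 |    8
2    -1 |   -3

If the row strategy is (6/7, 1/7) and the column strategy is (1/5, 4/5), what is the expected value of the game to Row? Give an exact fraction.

Against (1/5, 4/5), each row's expected payoff is 1: 41/5; 2: -13/5.
Taking the (6/7, 1/7)-weighted average: (6/7)·(41/5) + (1/7)·(-13/5) = 233/35.

233/35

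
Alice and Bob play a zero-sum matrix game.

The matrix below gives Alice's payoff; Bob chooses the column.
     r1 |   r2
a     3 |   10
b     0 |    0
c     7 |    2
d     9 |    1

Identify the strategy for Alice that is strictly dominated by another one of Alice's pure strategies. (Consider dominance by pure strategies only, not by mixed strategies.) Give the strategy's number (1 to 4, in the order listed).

2

Compare b with a: 3 > 0, 10 > 0.
So a strictly dominates b for Alice; b is strictly dominated.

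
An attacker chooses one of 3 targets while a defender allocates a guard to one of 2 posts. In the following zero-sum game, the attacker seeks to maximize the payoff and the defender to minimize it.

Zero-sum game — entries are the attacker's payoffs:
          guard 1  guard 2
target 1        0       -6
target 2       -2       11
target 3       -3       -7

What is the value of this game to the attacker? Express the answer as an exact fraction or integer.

Row target 3 is strictly dominated by row target 1, so the attacker never plays it.
The remaining 2×2 game on (target 1, target 2) × (guard 1, guard 2) has no saddle point. Let the attacker play target 1 with probability p; indifference gives −2(1−p) = −6p + 11(1−p), so p = 13/19.
Similarly the defender's optimal q on guard 1 is 17/19, and the value is 0·(17/19) + (-6)·(2/19) = -12/19.

-12/19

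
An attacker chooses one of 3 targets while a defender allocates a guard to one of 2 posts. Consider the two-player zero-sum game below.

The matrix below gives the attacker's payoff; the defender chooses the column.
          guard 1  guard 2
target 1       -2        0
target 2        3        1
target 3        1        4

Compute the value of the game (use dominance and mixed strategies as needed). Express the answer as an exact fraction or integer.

11/5

Row target 1 is strictly dominated by row target 2, so the attacker never plays it.
The remaining 2×2 game on (target 2, target 3) × (guard 1, guard 2) has no saddle point. Let the attacker play target 2 with probability p; indifference gives 3p + (1−p) = p + 4(1−p), so p = 3/5.
Similarly the defender's optimal q on guard 1 is 3/5, and the value is 3·(3/5) + (1)·(2/5) = 11/5.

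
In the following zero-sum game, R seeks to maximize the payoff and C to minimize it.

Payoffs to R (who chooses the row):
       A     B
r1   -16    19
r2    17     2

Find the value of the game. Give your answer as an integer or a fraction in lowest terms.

Row minima are -16 and 2, so R's maximin is 2; column maxima are 17 and 19, so C's minimax is 17. These differ, so the equilibrium is in mixed strategies.
Let R play r1 with probability p. C is indifferent when −16p + 17(1−p) = 19p + 2(1−p), giving p = 3/10.
Let C play A with probability q. R is indifferent when −16q + 19(1−q) = 17q + 2(1−q), giving q = 17/50.
The value is -16·(17/50) + (19)·(33/50) = 71/10.

71/10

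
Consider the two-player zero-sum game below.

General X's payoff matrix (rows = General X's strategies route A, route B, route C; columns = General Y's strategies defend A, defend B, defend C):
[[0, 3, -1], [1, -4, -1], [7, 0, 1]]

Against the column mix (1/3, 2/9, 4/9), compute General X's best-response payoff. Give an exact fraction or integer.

25/9

route A: (0)·(1/3) + (3)·(2/9) + (-1)·(4/9) = 2/9.
route B: (1)·(1/3) + (-4)·(2/9) + (-1)·(4/9) = -1.
route C: (7)·(1/3) + (0)·(2/9) + (1)·(4/9) = 25/9.
The best pure response is route C with expected payoff 25/9.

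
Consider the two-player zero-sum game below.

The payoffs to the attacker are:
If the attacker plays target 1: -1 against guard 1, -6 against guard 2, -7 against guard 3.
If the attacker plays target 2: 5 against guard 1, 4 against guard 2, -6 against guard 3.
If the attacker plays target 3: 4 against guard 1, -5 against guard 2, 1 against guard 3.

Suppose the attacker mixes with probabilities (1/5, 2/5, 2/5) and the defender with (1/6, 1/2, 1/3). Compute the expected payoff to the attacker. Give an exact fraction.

-41/30

Against (1/6, 1/2, 1/3), each row's expected payoff is target 1: -11/2; target 2: 5/6; target 3: -3/2.
Taking the (1/5, 2/5, 2/5)-weighted average: (1/5)·(-11/2) + (2/5)·(5/6) + (2/5)·(-3/2) = -41/30.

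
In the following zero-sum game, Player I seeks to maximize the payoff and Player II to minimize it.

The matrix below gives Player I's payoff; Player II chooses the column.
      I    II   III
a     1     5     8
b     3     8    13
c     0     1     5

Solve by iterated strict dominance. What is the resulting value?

Row c is strictly dominated by row a (1>0, 5>1, 8>5); eliminate c.
Row a is strictly dominated by row b (3>1, 8>5, 13>8); eliminate a.
Column III is strictly dominated by I for Player II (3<13); eliminate III.
Column II is strictly dominated by I for Player II (3<8); eliminate II.
Only (b, I) remains, with payoff 3.

3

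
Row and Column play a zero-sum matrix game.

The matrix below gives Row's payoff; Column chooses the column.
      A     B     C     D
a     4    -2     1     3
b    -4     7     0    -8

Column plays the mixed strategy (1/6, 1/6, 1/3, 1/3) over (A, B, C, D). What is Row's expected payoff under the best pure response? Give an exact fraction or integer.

a: (4)·(1/6) + (-2)·(1/6) + (1)·(1/3) + (3)·(1/3) = 5/3.
b: (-4)·(1/6) + (7)·(1/6) + (0)·(1/3) + (-8)·(1/3) = -13/6.
The best pure response is a with expected payoff 5/3.

5/3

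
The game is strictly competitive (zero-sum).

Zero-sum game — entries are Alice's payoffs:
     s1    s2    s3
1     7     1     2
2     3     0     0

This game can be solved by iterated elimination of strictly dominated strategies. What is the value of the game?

1

Row 2 is strictly dominated by row 1 (7>3, 1>0, 2>0); eliminate 2.
Column s1 is strictly dominated by s2 for Bob (1<7); eliminate s1.
Column s3 is strictly dominated by s2 for Bob (1<2); eliminate s3.
Only (1, s2) remains, with payoff 1.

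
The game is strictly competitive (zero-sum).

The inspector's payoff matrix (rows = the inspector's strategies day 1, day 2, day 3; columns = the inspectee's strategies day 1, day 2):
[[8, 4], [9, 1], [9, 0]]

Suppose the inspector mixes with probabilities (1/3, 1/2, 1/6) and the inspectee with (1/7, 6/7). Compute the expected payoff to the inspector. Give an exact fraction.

59/21

Against (1/7, 6/7), each row's expected payoff is day 1: 32/7; day 2: 15/7; day 3: 9/7.
Taking the (1/3, 1/2, 1/6)-weighted average: (1/3)·(32/7) + (1/2)·(15/7) + (1/6)·(9/7) = 59/21.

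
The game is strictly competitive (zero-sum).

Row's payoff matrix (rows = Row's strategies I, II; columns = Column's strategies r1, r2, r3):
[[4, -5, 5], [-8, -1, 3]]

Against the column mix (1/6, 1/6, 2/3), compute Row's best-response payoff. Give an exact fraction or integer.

I: (4)·(1/6) + (-5)·(1/6) + (5)·(2/3) = 19/6.
II: (-8)·(1/6) + (-1)·(1/6) + (3)·(2/3) = 1/2.
The best pure response is I with expected payoff 19/6.

19/6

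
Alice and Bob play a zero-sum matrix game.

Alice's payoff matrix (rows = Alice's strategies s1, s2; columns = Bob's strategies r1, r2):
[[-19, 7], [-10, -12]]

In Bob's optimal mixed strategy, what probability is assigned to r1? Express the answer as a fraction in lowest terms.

Row minima are -19 and -12, so Alice's maximin is -12; column maxima are -10 and 7, so Bob's minimax is -10. These differ, so the equilibrium is in mixed strategies.
Let Bob play r1 with probability q. Alice is indifferent when −19q + 7(1−q) = −10q − 12(1−q), giving q = 19/28.

19/28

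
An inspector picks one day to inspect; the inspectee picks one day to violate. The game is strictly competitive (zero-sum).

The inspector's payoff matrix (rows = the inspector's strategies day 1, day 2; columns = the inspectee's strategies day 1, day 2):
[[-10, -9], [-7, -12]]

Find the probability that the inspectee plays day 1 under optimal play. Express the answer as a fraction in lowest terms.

1/2

Row minima are -10 and -12, so the inspector's maximin is -10; column maxima are -7 and -9, so the inspectee's minimax is -9. These differ, so the equilibrium is in mixed strategies.
Let the inspectee play day 1 with probability q. The inspector is indifferent when −10q − 9(1−q) = −7q − 12(1−q), giving q = 1/2.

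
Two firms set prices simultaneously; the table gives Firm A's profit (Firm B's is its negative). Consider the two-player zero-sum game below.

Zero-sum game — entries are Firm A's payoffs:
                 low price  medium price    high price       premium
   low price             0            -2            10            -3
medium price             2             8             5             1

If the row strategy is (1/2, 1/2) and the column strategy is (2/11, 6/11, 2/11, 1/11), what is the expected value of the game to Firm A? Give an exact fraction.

34/11

Against (2/11, 6/11, 2/11, 1/11), each row's expected payoff is low price: 5/11; medium price: 63/11.
Taking the (1/2, 1/2)-weighted average: (1/2)·(5/11) + (1/2)·(63/11) = 34/11.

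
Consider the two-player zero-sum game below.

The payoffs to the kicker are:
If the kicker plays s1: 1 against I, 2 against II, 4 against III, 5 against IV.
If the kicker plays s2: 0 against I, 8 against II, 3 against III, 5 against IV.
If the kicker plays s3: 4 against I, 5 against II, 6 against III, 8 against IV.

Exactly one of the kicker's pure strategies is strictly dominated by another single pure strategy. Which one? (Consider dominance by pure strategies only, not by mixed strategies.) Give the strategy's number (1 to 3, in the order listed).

Compare s1 with s3: 4 > 1, 5 > 2, 6 > 4, 8 > 5.
So s3 strictly dominates s1 for the kicker; s1 is strictly dominated.

1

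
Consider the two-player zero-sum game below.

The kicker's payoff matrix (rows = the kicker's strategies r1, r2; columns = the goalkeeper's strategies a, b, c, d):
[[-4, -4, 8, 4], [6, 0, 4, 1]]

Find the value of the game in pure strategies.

0

Row minima: -4, 0 → the kicker's maximin is 0.
Column maxima: 6, 0, 8, 4 → the goalkeeper's minimax is 0.
They coincide at (r2, b), so the value is 0.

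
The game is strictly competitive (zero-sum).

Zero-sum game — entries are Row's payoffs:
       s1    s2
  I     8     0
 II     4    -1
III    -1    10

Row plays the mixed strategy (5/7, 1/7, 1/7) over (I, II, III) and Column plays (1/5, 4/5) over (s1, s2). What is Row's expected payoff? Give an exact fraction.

Against (1/5, 4/5), each row's expected payoff is I: 8/5; II: 0; III: 39/5.
Taking the (5/7, 1/7, 1/7)-weighted average: (5/7)·(8/5) + (1/7)·(0) + (1/7)·(39/5) = 79/35.

79/35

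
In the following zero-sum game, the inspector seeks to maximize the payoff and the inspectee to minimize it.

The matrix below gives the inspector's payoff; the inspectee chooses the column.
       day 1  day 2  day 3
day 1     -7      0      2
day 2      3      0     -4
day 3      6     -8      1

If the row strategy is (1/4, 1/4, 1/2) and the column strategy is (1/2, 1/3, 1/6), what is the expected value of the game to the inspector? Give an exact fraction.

-1/3

Against (1/2, 1/3, 1/6), each row's expected payoff is day 1: -19/6; day 2: 5/6; day 3: 1/2.
Taking the (1/4, 1/4, 1/2)-weighted average: (1/4)·(-19/6) + (1/4)·(5/6) + (1/2)·(1/2) = -1/3.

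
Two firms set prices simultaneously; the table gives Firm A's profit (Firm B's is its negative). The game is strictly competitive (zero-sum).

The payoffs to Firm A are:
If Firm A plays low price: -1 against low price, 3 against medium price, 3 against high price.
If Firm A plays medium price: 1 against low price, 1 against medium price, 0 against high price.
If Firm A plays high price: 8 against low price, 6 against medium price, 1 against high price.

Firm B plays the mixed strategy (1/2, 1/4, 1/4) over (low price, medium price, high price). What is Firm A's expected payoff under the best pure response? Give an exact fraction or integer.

low price: (-1)·(1/2) + (3)·(1/4) + (3)·(1/4) = 1.
medium price: (1)·(1/2) + (1)·(1/4) + (0)·(1/4) = 3/4.
high price: (8)·(1/2) + (6)·(1/4) + (1)·(1/4) = 23/4.
The best pure response is high price with expected payoff 23/4.

23/4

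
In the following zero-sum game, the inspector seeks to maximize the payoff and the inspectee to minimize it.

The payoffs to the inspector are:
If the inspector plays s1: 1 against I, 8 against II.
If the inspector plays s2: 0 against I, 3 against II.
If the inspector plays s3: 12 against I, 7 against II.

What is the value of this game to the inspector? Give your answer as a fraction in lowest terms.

Row s2 is strictly dominated by row s1, so the inspector never plays it.
The remaining 2×2 game on (s1, s3) × (I, II) has no saddle point. Let the inspector play s1 with probability p; indifference gives p + 12(1−p) = 8p + 7(1−p), so p = 5/12.
Similarly the inspectee's optimal q on I is 1/12, and the value is 1·(1/12) + (8)·(11/12) = 89/12.

89/12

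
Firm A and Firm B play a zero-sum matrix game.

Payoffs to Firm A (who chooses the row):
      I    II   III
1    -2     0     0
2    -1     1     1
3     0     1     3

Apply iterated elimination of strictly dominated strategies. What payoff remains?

0

Row 1 is strictly dominated by row 2 (-1>-2, 1>0, 1>0); eliminate 1.
Column III is strictly dominated by I for Firm B (-1<1, 0<3); eliminate III.
Column II is strictly dominated by I for Firm B (-1<1, 0<1); eliminate II.
Row 2 is strictly dominated by row 3 (0>-1); eliminate 2.
Only (3, I) remains, with payoff 0.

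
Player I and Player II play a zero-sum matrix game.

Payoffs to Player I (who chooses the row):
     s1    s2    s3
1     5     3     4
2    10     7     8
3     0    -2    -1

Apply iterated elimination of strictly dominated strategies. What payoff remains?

Row 1 is strictly dominated by row 2 (10>5, 7>3, 8>4); eliminate 1.
Row 3 is strictly dominated by row 2 (10>0, 7>-2, 8>-1); eliminate 3.
Column s3 is strictly dominated by s2 for Player II (7<8); eliminate s3.
Column s1 is strictly dominated by s2 for Player II (7<10); eliminate s1.
Only (2, s2) remains, with payoff 7.

7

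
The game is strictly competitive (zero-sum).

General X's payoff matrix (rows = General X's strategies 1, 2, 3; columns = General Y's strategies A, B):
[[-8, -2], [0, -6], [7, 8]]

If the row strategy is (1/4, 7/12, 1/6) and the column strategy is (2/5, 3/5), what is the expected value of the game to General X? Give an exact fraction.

-29/15

Against (2/5, 3/5), each row's expected payoff is 1: -22/5; 2: -18/5; 3: 38/5.
Taking the (1/4, 7/12, 1/6)-weighted average: (1/4)·(-22/5) + (7/12)·(-18/5) + (1/6)·(38/5) = -29/15.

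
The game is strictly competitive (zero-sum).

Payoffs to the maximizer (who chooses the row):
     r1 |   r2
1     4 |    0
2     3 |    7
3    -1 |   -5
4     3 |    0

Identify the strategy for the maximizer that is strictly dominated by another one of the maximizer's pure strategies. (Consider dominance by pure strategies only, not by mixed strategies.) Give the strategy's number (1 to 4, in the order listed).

3

Compare 3 with 1: 4 > -1, 0 > -5.
So 1 strictly dominates 3 for the maximizer; 3 is strictly dominated.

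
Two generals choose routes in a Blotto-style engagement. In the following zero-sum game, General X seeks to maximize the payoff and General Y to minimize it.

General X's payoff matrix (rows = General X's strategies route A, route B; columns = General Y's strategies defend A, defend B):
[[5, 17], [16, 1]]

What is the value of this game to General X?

89/9

Row minima are 5 and 1, so General X's maximin is 5; column maxima are 16 and 17, so General Y's minimax is 16. These differ, so the equilibrium is in mixed strategies.
Let General X play route A with probability p. General Y is indifferent when 5p + 16(1−p) = 17p + (1−p), giving p = 5/9.
Let General Y play defend A with probability q. General X is indifferent when 5q + 17(1−q) = 16q + (1−q), giving q = 16/27.
The value is 5·(16/27) + (17)·(11/27) = 89/9.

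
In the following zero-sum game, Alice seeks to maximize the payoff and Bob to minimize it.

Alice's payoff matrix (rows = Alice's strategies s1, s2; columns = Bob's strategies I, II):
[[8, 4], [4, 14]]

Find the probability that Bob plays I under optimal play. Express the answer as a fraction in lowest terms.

Row minima are 4 and 4, so Alice's maximin is 4; column maxima are 8 and 14, so Bob's minimax is 8. These differ, so the equilibrium is in mixed strategies.
Let Bob play I with probability q. Alice is indifferent when 8q + 4(1−q) = 4q + 14(1−q), giving q = 5/7.

5/7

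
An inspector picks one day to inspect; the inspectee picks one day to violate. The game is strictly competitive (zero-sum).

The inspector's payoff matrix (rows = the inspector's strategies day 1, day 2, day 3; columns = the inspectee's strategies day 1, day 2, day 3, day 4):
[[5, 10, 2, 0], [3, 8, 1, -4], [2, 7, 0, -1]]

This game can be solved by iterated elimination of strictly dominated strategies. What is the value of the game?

Column day 3 is strictly dominated by day 4 for the inspectee (0<2, -4<1, -1<0); eliminate day 3.
Column day 1 is strictly dominated by day 4 for the inspectee (0<5, -4<3, -1<2); eliminate day 1.
Row day 2 is strictly dominated by row day 1 (10>8, 0>-4); eliminate day 2.
Row day 3 is strictly dominated by row day 1 (10>7, 0>-1); eliminate day 3.
Column day 2 is strictly dominated by day 4 for the inspectee (0<10); eliminate day 2.
Only (day 1, day 4) remains, with payoff 0.

0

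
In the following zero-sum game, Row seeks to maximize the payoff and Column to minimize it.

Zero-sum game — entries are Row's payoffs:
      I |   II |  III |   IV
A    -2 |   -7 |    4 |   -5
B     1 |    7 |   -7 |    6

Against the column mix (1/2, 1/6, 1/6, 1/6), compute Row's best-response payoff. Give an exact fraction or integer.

3/2

A: (-2)·(1/2) + (-7)·(1/6) + (4)·(1/6) + (-5)·(1/6) = -7/3.
B: (1)·(1/2) + (7)·(1/6) + (-7)·(1/6) + (6)·(1/6) = 3/2.
The best pure response is B with expected payoff 3/2.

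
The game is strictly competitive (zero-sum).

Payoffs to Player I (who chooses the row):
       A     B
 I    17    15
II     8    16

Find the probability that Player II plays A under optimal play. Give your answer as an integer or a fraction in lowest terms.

Row minima are 15 and 8, so Player I's maximin is 15; column maxima are 17 and 16, so Player II's minimax is 16. These differ, so the equilibrium is in mixed strategies.
Let Player II play A with probability q. Player I is indifferent when 17q + 15(1−q) = 8q + 16(1−q), giving q = 1/10.

1/10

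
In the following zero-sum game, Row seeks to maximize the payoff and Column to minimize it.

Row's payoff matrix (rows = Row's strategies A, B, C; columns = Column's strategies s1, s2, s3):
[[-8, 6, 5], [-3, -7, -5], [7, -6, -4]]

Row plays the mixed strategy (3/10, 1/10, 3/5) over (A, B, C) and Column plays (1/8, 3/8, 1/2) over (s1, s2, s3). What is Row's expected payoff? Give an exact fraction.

Against (1/8, 3/8, 1/2), each row's expected payoff is A: 15/4; B: -11/2; C: -27/8.
Taking the (3/10, 1/10, 3/5)-weighted average: (3/10)·(15/4) + (1/10)·(-11/2) + (3/5)·(-27/8) = -29/20.

-29/20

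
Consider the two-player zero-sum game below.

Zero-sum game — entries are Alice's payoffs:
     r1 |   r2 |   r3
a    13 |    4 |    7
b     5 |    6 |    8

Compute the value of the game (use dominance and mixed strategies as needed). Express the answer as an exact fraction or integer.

Column r3 is strictly dominated by r2 for Bob (it gives Alice more in every row).
The remaining 2×2 game on (a, b) × (r1, r2) has no saddle point. Let Alice play a with probability p; indifference gives 13p + 5(1−p) = 4p + 6(1−p), so p = 1/10.
Similarly Bob's optimal q on r1 is 1/5, and the value is 13·(1/5) + (4)·(4/5) = 29/5.

29/5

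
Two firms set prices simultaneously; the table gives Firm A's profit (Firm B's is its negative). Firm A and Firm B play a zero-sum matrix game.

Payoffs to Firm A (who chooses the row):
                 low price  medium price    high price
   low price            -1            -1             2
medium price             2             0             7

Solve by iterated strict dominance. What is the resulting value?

Row low price is strictly dominated by row medium price (2>-1, 0>-1, 7>2); eliminate low price.
Column high price is strictly dominated by low price for Firm B (2<7); eliminate high price.
Column low price is strictly dominated by medium price for Firm B (0<2); eliminate low price.
Only (medium price, medium price) remains, with payoff 0.

0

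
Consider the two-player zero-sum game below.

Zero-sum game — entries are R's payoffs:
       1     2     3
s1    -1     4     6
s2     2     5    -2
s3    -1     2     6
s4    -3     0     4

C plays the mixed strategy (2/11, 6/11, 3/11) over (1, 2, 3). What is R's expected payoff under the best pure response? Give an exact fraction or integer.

40/11

s1: (-1)·(2/11) + (4)·(6/11) + (6)·(3/11) = 40/11.
s2: (2)·(2/11) + (5)·(6/11) + (-2)·(3/11) = 28/11.
s3: (-1)·(2/11) + (2)·(6/11) + (6)·(3/11) = 28/11.
s4: (-3)·(2/11) + (0)·(6/11) + (4)·(3/11) = 6/11.
The best pure response is s1 with expected payoff 40/11.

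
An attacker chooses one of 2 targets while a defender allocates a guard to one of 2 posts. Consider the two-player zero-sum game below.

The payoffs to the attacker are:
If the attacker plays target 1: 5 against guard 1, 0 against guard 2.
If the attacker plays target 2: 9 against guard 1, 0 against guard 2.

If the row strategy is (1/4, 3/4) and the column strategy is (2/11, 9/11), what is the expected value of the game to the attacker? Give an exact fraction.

Against (2/11, 9/11), each row's expected payoff is target 1: 10/11; target 2: 18/11.
Taking the (1/4, 3/4)-weighted average: (1/4)·(10/11) + (3/4)·(18/11) = 16/11.

16/11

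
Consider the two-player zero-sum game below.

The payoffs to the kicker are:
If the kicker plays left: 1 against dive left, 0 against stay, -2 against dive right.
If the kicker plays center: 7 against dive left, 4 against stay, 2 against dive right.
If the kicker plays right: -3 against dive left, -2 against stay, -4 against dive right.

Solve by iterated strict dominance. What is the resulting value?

2

Row left is strictly dominated by row center (7>1, 4>0, 2>-2); eliminate left.
Column dive left is strictly dominated by dive right for the goalkeeper (2<7, -4<-3); eliminate dive left.
Column stay is strictly dominated by dive right for the goalkeeper (2<4, -4<-2); eliminate stay.
Row right is strictly dominated by row center (2>-4); eliminate right.
Only (center, dive right) remains, with payoff 2.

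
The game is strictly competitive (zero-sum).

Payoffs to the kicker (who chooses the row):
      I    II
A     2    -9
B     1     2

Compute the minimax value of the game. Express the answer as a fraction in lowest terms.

Row minima are -9 and 1, so the kicker's maximin is 1; column maxima are 2 and 2, so the goalkeeper's minimax is 2. These differ, so the equilibrium is in mixed strategies.
Let the kicker play A with probability p. The goalkeeper is indifferent when 2p + (1−p) = −9p + 2(1−p), giving p = 1/12.
Let the goalkeeper play I with probability q. The kicker is indifferent when 2q − 9(1−q) = q + 2(1−q), giving q = 11/12.
The value is 2·(11/12) + (-9)·(1/12) = 13/12.

13/12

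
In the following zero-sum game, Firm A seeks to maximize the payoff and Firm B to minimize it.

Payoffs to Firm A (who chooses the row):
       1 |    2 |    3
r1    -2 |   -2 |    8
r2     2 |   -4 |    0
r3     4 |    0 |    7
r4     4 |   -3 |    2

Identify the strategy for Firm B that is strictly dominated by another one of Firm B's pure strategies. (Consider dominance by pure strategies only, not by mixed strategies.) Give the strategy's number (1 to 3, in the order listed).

Firm B prefers columns that give Firm A less. Compare 3 with 2: -2 < 8, -4 < 0, 0 < 7, -3 < 2.
So 2 strictly dominates 3 for Firm B; 3 is strictly dominated.

3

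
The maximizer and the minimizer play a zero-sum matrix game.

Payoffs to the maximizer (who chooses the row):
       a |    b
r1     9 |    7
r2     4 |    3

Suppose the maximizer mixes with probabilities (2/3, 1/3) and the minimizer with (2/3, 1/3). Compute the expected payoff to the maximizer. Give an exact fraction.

Against (2/3, 1/3), each row's expected payoff is r1: 25/3; r2: 11/3.
Taking the (2/3, 1/3)-weighted average: (2/3)·(25/3) + (1/3)·(11/3) = 61/9.

61/9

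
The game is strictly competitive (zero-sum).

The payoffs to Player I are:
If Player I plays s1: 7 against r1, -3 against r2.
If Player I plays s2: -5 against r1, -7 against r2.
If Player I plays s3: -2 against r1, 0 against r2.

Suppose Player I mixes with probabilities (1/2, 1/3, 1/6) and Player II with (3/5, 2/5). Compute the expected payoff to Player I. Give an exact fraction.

Against (3/5, 2/5), each row's expected payoff is s1: 3; s2: -29/5; s3: -6/5.
Taking the (1/2, 1/3, 1/6)-weighted average: (1/2)·(3) + (1/3)·(-29/5) + (1/6)·(-6/5) = -19/30.

-19/30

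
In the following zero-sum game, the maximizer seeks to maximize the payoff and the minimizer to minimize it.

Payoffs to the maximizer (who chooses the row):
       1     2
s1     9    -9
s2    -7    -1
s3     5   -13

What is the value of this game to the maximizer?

-3

Row s3 is strictly dominated by row s1, so the maximizer never plays it.
The remaining 2×2 game on (s1, s2) × (1, 2) has no saddle point. Let the maximizer play s1 with probability p; indifference gives 9p − 7(1−p) = −9p − (1−p), so p = 1/4.
Similarly the minimizer's optimal q on 1 is 1/3, and the value is 9·(1/3) + (-9)·(2/3) = -3.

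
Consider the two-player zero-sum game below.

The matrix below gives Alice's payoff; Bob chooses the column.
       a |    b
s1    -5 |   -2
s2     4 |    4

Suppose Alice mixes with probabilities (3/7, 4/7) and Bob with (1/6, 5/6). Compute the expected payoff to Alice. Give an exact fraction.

Against (1/6, 5/6), each row's expected payoff is s1: -5/2; s2: 4.
Taking the (3/7, 4/7)-weighted average: (3/7)·(-5/2) + (4/7)·(4) = 17/14.

17/14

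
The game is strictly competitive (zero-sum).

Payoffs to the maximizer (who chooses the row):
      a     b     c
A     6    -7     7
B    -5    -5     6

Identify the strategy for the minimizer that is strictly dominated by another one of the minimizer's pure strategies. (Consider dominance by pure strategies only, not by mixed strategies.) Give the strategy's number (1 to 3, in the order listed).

3

The minimizer prefers columns that give the maximizer less. Compare c with a: 6 < 7, -5 < 6.
So a strictly dominates c for the minimizer; c is strictly dominated.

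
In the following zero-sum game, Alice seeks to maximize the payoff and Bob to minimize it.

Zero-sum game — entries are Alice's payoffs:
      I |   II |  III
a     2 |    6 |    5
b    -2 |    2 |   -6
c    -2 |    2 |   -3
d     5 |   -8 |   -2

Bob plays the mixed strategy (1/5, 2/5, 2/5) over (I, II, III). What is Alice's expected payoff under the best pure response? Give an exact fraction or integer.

24/5

a: (2)·(1/5) + (6)·(2/5) + (5)·(2/5) = 24/5.
b: (-2)·(1/5) + (2)·(2/5) + (-6)·(2/5) = -2.
c: (-2)·(1/5) + (2)·(2/5) + (-3)·(2/5) = -4/5.
d: (5)·(1/5) + (-8)·(2/5) + (-2)·(2/5) = -3.
The best pure response is a with expected payoff 24/5.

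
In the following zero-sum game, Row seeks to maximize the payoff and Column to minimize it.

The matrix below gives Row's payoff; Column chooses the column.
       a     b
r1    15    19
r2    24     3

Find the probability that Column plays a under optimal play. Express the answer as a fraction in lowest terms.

Row minima are 15 and 3, so Row's maximin is 15; column maxima are 24 and 19, so Column's minimax is 19. These differ, so the equilibrium is in mixed strategies.
Let Column play a with probability q. Row is indifferent when 15q + 19(1−q) = 24q + 3(1−q), giving q = 16/25.

16/25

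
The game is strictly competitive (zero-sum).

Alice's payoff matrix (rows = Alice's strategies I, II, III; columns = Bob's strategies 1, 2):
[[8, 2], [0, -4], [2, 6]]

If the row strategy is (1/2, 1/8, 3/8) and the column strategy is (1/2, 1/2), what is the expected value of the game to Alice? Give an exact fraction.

15/4

Against (1/2, 1/2), each row's expected payoff is I: 5; II: -2; III: 4.
Taking the (1/2, 1/8, 3/8)-weighted average: (1/2)·(5) + (1/8)·(-2) + (3/8)·(4) = 15/4.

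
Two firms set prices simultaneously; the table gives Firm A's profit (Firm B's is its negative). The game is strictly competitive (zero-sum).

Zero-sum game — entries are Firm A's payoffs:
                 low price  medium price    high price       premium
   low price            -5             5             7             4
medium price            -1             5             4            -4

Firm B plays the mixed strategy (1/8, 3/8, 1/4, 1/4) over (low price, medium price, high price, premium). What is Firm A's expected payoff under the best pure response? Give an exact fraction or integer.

low price: (-5)·(1/8) + (5)·(3/8) + (7)·(1/4) + (4)·(1/4) = 4.
medium price: (-1)·(1/8) + (5)·(3/8) + (4)·(1/4) + (-4)·(1/4) = 7/4.
The best pure response is low price with expected payoff 4.

4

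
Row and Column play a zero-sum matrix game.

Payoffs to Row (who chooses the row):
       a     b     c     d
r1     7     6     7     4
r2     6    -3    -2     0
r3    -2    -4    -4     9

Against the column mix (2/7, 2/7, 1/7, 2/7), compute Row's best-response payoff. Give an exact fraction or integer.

41/7

r1: (7)·(2/7) + (6)·(2/7) + (7)·(1/7) + (4)·(2/7) = 41/7.
r2: (6)·(2/7) + (-3)·(2/7) + (-2)·(1/7) + (0)·(2/7) = 4/7.
r3: (-2)·(2/7) + (-4)·(2/7) + (-4)·(1/7) + (9)·(2/7) = 2/7.
The best pure response is r1 with expected payoff 41/7.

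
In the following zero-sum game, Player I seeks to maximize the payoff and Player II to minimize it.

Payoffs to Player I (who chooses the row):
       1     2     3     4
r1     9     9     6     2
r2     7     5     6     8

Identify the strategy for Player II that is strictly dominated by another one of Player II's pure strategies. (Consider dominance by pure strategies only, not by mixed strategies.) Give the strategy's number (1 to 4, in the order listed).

Player II prefers columns that give Player I less. Compare 1 with 3: 6 < 9, 6 < 7.
So 3 strictly dominates 1 for Player II; 1 is strictly dominated.

1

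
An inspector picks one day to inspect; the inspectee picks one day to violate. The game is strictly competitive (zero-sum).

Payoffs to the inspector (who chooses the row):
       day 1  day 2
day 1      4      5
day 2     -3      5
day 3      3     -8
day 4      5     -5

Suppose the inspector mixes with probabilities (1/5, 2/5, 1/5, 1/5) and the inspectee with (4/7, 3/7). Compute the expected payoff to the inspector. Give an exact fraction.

Against (4/7, 3/7), each row's expected payoff is day 1: 31/7; day 2: 3/7; day 3: -12/7; day 4: 5/7.
Taking the (1/5, 2/5, 1/5, 1/5)-weighted average: (1/5)·(31/7) + (2/5)·(3/7) + (1/5)·(-12/7) + (1/5)·(5/7) = 6/7.

6/7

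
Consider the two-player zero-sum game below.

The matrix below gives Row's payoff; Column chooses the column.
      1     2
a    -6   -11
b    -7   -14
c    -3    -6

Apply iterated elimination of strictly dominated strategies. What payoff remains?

-6

Column 1 is strictly dominated by 2 for Column (-11<-6, -14<-7, -6<-3); eliminate 1.
Row a is strictly dominated by row c (-6>-11); eliminate a.
Row b is strictly dominated by row c (-6>-14); eliminate b.
Only (c, 2) remains, with payoff -6.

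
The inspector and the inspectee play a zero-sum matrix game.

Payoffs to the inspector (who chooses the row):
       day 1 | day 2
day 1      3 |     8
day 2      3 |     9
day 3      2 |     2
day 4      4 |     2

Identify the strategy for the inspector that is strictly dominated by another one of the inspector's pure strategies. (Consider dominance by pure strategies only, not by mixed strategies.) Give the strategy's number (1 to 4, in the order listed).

Compare day 3 with day 1: 3 > 2, 8 > 2.
So day 1 strictly dominates day 3 for the inspector; day 3 is strictly dominated.

3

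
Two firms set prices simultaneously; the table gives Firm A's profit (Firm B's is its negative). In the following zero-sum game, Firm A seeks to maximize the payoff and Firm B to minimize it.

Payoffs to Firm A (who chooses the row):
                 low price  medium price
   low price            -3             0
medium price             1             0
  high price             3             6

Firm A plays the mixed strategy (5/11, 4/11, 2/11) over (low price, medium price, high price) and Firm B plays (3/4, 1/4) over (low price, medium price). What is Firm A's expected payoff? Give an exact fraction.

-3/44

Against (3/4, 1/4), each row's expected payoff is low price: -9/4; medium price: 3/4; high price: 15/4.
Taking the (5/11, 4/11, 2/11)-weighted average: (5/11)·(-9/4) + (4/11)·(3/4) + (2/11)·(15/4) = -3/44.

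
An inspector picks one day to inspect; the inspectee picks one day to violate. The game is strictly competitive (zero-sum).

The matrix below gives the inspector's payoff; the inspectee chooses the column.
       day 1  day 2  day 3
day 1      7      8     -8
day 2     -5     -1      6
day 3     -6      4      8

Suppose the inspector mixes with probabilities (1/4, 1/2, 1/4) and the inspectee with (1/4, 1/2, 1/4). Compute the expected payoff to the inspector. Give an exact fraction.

23/16

Against (1/4, 1/2, 1/4), each row's expected payoff is day 1: 15/4; day 2: -1/4; day 3: 5/2.
Taking the (1/4, 1/2, 1/4)-weighted average: (1/4)·(15/4) + (1/2)·(-1/4) + (1/4)·(5/2) = 23/16.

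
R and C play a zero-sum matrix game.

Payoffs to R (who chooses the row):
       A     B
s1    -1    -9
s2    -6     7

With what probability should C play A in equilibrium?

16/21

Row minima are -9 and -6, so R's maximin is -6; column maxima are -1 and 7, so C's minimax is -1. These differ, so the equilibrium is in mixed strategies.
Let C play A with probability q. R is indifferent when −q − 9(1−q) = −6q + 7(1−q), giving q = 16/21.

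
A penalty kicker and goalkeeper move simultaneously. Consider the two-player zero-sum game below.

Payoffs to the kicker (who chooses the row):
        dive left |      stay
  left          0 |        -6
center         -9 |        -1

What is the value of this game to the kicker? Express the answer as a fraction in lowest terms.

-27/7

Row minima are -6 and -9, so the kicker's maximin is -6; column maxima are 0 and -1, so the goalkeeper's minimax is -1. These differ, so the equilibrium is in mixed strategies.
Let the kicker play left with probability p. The goalkeeper is indifferent when −9(1−p) = −6p − (1−p), giving p = 4/7.
Let the goalkeeper play dive left with probability q. The kicker is indifferent when −6(1−q) = −9q − (1−q), giving q = 5/14.
The value is 0·(5/14) + (-6)·(9/14) = -27/7.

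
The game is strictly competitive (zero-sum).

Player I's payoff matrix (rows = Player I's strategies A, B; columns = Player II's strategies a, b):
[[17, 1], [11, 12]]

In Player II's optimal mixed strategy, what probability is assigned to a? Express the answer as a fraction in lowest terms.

Row minima are 1 and 11, so Player I's maximin is 11; column maxima are 17 and 12, so Player II's minimax is 12. These differ, so the equilibrium is in mixed strategies.
Let Player II play a with probability q. Player I is indifferent when 17q + (1−q) = 11q + 12(1−q), giving q = 11/17.

11/17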